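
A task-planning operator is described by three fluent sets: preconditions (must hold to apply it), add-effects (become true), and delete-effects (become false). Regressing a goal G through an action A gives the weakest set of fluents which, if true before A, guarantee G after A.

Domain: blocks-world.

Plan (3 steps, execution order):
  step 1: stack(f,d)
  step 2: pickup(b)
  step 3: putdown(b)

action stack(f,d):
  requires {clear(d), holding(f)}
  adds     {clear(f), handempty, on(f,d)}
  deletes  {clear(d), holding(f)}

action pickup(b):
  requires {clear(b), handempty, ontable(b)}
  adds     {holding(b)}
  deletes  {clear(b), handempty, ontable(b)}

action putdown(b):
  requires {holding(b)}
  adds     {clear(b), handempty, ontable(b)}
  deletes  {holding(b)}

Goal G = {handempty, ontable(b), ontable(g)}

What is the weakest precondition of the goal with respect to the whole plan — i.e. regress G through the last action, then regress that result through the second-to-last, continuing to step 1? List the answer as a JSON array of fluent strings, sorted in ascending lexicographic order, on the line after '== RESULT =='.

Regress step by step:
  through step 3 (putdown(b)): drop {handempty, ontable(b)}, keep {ontable(g)}, require {holding(b)}
    → {holding(b), ontable(g)}
  through step 2 (pickup(b)): drop {holding(b)}, keep {ontable(g)}, require {clear(b), handempty, ontable(b)}
    → {clear(b), handempty, ontable(b), ontable(g)}
  through step 1 (stack(f,d)): drop {handempty}, keep {clear(b), ontable(b), ontable(g)}, require {clear(d), holding(f)}
    → {clear(b), clear(d), holding(f), ontable(b), ontable(g)}

== RESULT ==
["clear(b)", "clear(d)", "holding(f)", "ontable(b)", "ontable(g)"]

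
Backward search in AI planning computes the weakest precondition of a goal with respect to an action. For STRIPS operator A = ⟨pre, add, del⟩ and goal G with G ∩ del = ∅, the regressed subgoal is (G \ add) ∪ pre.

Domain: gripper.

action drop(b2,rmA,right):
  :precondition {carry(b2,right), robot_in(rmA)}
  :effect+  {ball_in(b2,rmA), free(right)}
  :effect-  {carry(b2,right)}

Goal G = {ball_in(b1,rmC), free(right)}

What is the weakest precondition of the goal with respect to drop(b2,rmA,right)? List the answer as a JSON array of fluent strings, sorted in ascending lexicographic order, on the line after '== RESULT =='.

Compute (G \ add) ∪ pre:
  G ∩ del = {}  (empty — regression defined)
  G \ add = {ball_in(b1,rmC), free(right)} \ {ball_in(b2,rmA), free(right)} = {ball_in(b1,rmC)}
  ∪ pre   = {ball_in(b1,rmC)} ∪ {carry(b2,right), robot_in(rmA)}
          = {ball_in(b1,rmC), carry(b2,right), robot_in(rmA)}

== RESULT ==
["ball_in(b1,rmC)", "carry(b2,right)", "robot_in(rmA)"]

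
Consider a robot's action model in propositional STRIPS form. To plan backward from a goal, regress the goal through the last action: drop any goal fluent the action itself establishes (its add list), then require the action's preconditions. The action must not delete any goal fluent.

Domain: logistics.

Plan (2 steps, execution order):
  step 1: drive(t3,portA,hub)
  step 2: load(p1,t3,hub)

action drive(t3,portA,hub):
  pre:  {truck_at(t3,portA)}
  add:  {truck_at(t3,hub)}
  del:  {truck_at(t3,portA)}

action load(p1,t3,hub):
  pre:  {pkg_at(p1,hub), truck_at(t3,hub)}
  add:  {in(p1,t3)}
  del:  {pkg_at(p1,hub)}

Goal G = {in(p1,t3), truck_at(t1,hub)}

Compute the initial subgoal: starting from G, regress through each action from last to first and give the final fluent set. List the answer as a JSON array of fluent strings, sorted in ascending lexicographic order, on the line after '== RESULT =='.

Regress step by step:
  through step 2 (load(p1,t3,hub)): drop {in(p1,t3)}, keep {truck_at(t1,hub)}, require {pkg_at(p1,hub), truck_at(t3,hub)}
    → {pkg_at(p1,hub), truck_at(t1,hub), truck_at(t3,hub)}
  through step 1 (drive(t3,portA,hub)): drop {truck_at(t3,hub)}, keep {pkg_at(p1,hub), truck_at(t1,hub)}, require {truck_at(t3,portA)}
    → {pkg_at(p1,hub), truck_at(t1,hub), truck_at(t3,portA)}

== RESULT ==
["pkg_at(p1,hub)", "truck_at(t1,hub)", "truck_at(t3,portA)"]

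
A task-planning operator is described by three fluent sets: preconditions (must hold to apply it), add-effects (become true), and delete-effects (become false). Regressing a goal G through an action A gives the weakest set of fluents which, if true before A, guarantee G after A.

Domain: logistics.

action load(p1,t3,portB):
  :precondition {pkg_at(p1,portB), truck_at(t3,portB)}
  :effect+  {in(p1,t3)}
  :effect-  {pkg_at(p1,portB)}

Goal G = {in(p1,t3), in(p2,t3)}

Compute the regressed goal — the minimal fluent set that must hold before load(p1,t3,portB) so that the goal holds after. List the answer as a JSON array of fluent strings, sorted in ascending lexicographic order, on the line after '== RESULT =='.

Regress:
  G ∩ del = {}  (empty — regression defined)
  G \ add = {in(p1,t3), in(p2,t3)} \ {in(p1,t3)} = {in(p2,t3)}
  ∪ pre   = {in(p2,t3)} ∪ {pkg_at(p1,portB), truck_at(t3,portB)}
          = {in(p2,t3), pkg_at(p1,portB), truck_at(t3,portB)}

== RESULT ==
["in(p2,t3)", "pkg_at(p1,portB)", "truck_at(t3,portB)"]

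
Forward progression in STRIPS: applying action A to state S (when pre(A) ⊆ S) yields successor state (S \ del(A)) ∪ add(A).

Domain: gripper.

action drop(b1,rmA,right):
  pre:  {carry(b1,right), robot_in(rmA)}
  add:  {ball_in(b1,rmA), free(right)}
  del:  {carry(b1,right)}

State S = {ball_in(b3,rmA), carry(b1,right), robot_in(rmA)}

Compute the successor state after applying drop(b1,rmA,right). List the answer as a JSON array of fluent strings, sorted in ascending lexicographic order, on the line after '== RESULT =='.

Compute (S \ del) ∪ add:
  pre ⊆ S: {carry(b1,right), robot_in(rmA)} ⊆ S  — applicable
  S \ del = {ball_in(b3,rmA), robot_in(rmA)}
  ∪ add   = {ball_in(b1,rmA), ball_in(b3,rmA), free(right), robot_in(rmA)}

== RESULT ==
["ball_in(b1,rmA)", "ball_in(b3,rmA)", "free(right)", "robot_in(rmA)"]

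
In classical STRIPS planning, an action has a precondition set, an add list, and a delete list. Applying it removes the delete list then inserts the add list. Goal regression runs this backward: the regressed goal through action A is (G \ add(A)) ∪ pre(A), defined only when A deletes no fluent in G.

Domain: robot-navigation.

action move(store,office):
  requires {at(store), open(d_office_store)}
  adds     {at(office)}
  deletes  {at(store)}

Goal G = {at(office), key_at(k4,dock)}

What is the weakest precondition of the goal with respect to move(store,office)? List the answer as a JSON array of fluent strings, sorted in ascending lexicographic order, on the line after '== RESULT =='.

Compute (G \ add) ∪ pre:
  G ∩ del = {}  (empty — regression defined)
  G \ add = {at(office), key_at(k4,dock)} \ {at(office)} = {key_at(k4,dock)}
  ∪ pre   = {key_at(k4,dock)} ∪ {at(store), open(d_office_store)}
          = {at(store), key_at(k4,dock), open(d_office_store)}

== RESULT ==
["at(store)", "key_at(k4,dock)", "open(d_office_store)"]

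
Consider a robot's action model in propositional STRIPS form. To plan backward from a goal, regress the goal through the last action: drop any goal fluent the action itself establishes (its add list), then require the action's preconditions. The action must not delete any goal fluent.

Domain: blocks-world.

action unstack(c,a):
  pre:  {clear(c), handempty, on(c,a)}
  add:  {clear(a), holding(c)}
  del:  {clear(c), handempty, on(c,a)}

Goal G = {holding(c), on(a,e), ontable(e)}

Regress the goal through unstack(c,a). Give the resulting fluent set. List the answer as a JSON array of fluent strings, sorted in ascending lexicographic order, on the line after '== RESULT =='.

Regress:
  G ∩ del = {}  (empty — regression defined)
  G \ add = {holding(c), on(a,e), ontable(e)} \ {clear(a), holding(c)} = {on(a,e), ontable(e)}
  ∪ pre   = {on(a,e), ontable(e)} ∪ {clear(c), handempty, on(c,a)}
          = {clear(c), handempty, on(a,e), on(c,a), ontable(e)}

== RESULT ==
["clear(c)", "handempty", "on(a,e)", "on(c,a)", "ontable(e)"]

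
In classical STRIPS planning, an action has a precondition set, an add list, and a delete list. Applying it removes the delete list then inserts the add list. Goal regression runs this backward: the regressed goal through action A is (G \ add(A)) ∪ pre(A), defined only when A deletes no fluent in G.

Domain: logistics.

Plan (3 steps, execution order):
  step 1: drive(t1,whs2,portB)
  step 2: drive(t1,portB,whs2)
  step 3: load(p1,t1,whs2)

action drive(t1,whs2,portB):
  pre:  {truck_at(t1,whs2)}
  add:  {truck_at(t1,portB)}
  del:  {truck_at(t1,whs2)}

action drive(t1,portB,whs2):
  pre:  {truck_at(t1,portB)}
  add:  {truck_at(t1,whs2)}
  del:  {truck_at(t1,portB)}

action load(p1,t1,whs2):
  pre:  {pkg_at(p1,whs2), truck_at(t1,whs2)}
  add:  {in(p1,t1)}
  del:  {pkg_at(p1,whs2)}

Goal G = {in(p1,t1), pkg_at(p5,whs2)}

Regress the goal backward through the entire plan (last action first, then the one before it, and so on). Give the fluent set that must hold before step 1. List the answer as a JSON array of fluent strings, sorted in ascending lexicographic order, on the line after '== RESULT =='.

Work backward from the goal:
  through step 3 (load(p1,t1,whs2)): drop {in(p1,t1)}, keep {pkg_at(p5,whs2)}, require {pkg_at(p1,whs2), truck_at(t1,whs2)}
    → {pkg_at(p1,whs2), pkg_at(p5,whs2), truck_at(t1,whs2)}
  through step 2 (drive(t1,portB,whs2)): drop {truck_at(t1,whs2)}, keep {pkg_at(p1,whs2), pkg_at(p5,whs2)}, require {truck_at(t1,portB)}
    → {pkg_at(p1,whs2), pkg_at(p5,whs2), truck_at(t1,portB)}
  through step 1 (drive(t1,whs2,portB)): drop {truck_at(t1,portB)}, keep {pkg_at(p1,whs2), pkg_at(p5,whs2)}, require {truck_at(t1,whs2)}
    → {pkg_at(p1,whs2), pkg_at(p5,whs2), truck_at(t1,whs2)}

== RESULT ==
["pkg_at(p1,whs2)", "pkg_at(p5,whs2)", "truck_at(t1,whs2)"]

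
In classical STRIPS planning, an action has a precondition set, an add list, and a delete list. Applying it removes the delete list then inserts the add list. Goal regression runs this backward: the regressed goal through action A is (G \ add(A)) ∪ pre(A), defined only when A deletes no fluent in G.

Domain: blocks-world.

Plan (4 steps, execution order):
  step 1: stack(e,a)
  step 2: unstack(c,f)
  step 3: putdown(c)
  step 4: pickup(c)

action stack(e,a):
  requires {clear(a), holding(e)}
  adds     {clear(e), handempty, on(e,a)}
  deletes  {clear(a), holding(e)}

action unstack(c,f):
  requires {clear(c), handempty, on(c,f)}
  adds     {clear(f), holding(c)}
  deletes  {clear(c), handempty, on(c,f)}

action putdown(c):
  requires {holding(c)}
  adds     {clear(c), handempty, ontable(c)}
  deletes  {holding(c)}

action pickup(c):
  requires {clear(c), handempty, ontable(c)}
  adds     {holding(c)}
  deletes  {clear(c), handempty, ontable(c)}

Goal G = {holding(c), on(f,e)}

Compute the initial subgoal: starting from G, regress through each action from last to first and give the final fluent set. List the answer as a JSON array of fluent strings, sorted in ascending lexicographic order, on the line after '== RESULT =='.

Work backward from the goal:
  through step 4 (pickup(c)): drop {holding(c)}, keep {on(f,e)}, require {clear(c), handempty, ontable(c)}
    → {clear(c), handempty, on(f,e), ontable(c)}
  through step 3 (putdown(c)): drop {clear(c), handempty, ontable(c)}, keep {on(f,e)}, require {holding(c)}
    → {holding(c), on(f,e)}
  through step 2 (unstack(c,f)): drop {holding(c)}, keep {on(f,e)}, require {clear(c), handempty, on(c,f)}
    → {clear(c), handempty, on(c,f), on(f,e)}
  through step 1 (stack(e,a)): drop {handempty}, keep {clear(c), on(c,f), on(f,e)}, require {clear(a), holding(e)}
    → {clear(a), clear(c), holding(e), on(c,f), on(f,e)}

== RESULT ==
["clear(a)", "clear(c)", "holding(e)", "on(c,f)", "on(f,e)"]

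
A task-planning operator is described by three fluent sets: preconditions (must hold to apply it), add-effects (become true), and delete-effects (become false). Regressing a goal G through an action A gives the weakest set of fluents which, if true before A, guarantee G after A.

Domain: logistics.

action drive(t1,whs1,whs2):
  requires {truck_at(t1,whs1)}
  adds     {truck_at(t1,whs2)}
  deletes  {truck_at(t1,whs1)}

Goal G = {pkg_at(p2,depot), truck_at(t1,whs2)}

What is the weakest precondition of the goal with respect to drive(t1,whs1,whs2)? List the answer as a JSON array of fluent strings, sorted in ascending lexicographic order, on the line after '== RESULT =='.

Compute (G \ add) ∪ pre:
  G ∩ del = {}  (empty — regression defined)
  G \ add = {pkg_at(p2,depot), truck_at(t1,whs2)} \ {truck_at(t1,whs2)} = {pkg_at(p2,depot)}
  ∪ pre   = {pkg_at(p2,depot)} ∪ {truck_at(t1,whs1)}
          = {pkg_at(p2,depot), truck_at(t1,whs1)}

== RESULT ==
["pkg_at(p2,depot)", "truck_at(t1,whs1)"]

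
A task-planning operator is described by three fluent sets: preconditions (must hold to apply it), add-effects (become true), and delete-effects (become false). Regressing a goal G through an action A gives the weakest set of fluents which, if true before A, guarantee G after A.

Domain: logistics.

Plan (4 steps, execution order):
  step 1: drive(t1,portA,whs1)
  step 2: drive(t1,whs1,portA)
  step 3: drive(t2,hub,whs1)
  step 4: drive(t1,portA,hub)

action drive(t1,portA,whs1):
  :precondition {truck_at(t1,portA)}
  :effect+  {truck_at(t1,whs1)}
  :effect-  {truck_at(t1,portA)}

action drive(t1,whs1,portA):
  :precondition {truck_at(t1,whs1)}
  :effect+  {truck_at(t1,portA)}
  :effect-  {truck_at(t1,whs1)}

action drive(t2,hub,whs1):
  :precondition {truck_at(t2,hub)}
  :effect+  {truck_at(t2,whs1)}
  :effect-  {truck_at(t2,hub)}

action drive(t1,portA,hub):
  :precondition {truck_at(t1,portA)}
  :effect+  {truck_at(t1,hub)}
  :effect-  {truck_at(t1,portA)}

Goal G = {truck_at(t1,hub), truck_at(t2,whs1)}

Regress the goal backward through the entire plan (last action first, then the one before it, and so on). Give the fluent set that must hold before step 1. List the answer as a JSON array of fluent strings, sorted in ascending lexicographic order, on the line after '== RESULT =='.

Regress step by step:
  through step 4 (drive(t1,portA,hub)): drop {truck_at(t1,hub)}, keep {truck_at(t2,whs1)}, require {truck_at(t1,portA)}
    → {truck_at(t1,portA), truck_at(t2,whs1)}
  through step 3 (drive(t2,hub,whs1)): drop {truck_at(t2,whs1)}, keep {truck_at(t1,portA)}, require {truck_at(t2,hub)}
    → {truck_at(t1,portA), truck_at(t2,hub)}
  through step 2 (drive(t1,whs1,portA)): drop {truck_at(t1,portA)}, keep {truck_at(t2,hub)}, require {truck_at(t1,whs1)}
    → {truck_at(t1,whs1), truck_at(t2,hub)}
  through step 1 (drive(t1,portA,whs1)): drop {truck_at(t1,whs1)}, keep {truck_at(t2,hub)}, require {truck_at(t1,portA)}
    → {truck_at(t1,portA), truck_at(t2,hub)}

== RESULT ==
["truck_at(t1,portA)", "truck_at(t2,hub)"]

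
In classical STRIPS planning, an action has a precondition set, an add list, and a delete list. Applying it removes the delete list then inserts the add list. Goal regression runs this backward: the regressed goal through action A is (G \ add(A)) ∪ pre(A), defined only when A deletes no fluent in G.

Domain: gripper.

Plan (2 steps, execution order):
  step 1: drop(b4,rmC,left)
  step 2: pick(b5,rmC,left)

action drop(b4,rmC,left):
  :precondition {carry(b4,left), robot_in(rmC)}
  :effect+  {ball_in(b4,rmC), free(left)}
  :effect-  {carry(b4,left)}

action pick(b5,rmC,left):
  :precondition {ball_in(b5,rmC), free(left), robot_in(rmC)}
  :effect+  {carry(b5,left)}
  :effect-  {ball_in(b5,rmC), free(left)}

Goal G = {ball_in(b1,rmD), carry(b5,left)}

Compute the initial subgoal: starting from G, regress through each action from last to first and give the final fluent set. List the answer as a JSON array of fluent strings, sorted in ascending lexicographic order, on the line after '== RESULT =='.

Work backward from the goal:
  through step 2 (pick(b5,rmC,left)): drop {carry(b5,left)}, keep {ball_in(b1,rmD)}, require {ball_in(b5,rmC), free(left), robot_in(rmC)}
    → {ball_in(b1,rmD), ball_in(b5,rmC), free(left), robot_in(rmC)}
  through step 1 (drop(b4,rmC,left)): drop {free(left)}, keep {ball_in(b1,rmD), ball_in(b5,rmC), robot_in(rmC)}, require {carry(b4,left), robot_in(rmC)}
    → {ball_in(b1,rmD), ball_in(b5,rmC), carry(b4,left), robot_in(rmC)}

== RESULT ==
["ball_in(b1,rmD)", "ball_in(b5,rmC)", "carry(b4,left)", "robot_in(rmC)"]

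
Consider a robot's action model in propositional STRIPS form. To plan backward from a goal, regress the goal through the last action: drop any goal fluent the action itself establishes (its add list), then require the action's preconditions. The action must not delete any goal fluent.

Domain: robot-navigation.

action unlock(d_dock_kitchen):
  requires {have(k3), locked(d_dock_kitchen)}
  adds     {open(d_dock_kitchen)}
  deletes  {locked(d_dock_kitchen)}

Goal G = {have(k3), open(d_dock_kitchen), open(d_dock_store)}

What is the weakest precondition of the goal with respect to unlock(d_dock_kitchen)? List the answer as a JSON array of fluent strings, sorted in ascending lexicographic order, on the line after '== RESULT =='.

Regress:
  G ∩ del = {}  (empty — regression defined)
  G \ add = {have(k3), open(d_dock_kitchen), open(d_dock_store)} \ {open(d_dock_kitchen)} = {have(k3), open(d_dock_store)}
  ∪ pre   = {have(k3), open(d_dock_store)} ∪ {have(k3), locked(d_dock_kitchen)}
          = {have(k3), locked(d_dock_kitchen), open(d_dock_store)}

== RESULT ==
["have(k3)", "locked(d_dock_kitchen)", "open(d_dock_store)"]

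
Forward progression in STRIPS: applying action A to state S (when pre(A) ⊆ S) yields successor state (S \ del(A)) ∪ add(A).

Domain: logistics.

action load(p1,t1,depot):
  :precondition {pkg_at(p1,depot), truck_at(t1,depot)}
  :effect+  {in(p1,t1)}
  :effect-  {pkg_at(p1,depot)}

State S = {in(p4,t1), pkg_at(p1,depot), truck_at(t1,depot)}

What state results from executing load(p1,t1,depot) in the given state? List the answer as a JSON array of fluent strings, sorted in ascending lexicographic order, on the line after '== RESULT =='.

Progress:
  pre ⊆ S: {pkg_at(p1,depot), truck_at(t1,depot)} ⊆ S  — applicable
  S \ del = {in(p4,t1), truck_at(t1,depot)}
  ∪ add   = {in(p1,t1), in(p4,t1), truck_at(t1,depot)}

== RESULT ==
["in(p1,t1)", "in(p4,t1)", "truck_at(t1,depot)"]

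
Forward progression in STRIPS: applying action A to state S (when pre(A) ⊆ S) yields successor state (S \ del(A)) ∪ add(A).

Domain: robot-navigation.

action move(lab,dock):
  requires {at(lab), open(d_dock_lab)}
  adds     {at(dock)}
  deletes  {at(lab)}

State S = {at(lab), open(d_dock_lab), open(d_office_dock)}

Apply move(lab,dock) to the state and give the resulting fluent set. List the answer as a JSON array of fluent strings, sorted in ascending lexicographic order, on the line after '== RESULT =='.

Progress:
  pre ⊆ S: {at(lab), open(d_dock_lab)} ⊆ S  — applicable
  S \ del = {open(d_dock_lab), open(d_office_dock)}
  ∪ add   = {at(dock), open(d_dock_lab), open(d_office_dock)}

== RESULT ==
["at(dock)", "open(d_dock_lab)", "open(d_office_dock)"]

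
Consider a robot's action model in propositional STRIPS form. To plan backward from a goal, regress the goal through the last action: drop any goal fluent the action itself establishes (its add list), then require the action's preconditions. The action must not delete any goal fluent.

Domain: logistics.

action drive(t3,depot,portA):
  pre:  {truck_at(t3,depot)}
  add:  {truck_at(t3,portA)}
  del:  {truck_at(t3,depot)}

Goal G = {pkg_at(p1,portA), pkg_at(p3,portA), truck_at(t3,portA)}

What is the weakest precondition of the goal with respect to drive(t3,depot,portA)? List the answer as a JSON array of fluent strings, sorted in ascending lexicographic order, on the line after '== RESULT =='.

Regress:
  G ∩ del = {}  (empty — regression defined)
  G \ add = {pkg_at(p1,portA), pkg_at(p3,portA), truck_at(t3,portA)} \ {truck_at(t3,portA)} = {pkg_at(p1,portA), pkg_at(p3,portA)}
  ∪ pre   = {pkg_at(p1,portA), pkg_at(p3,portA)} ∪ {truck_at(t3,depot)}
          = {pkg_at(p1,portA), pkg_at(p3,portA), truck_at(t3,depot)}

== RESULT ==
["pkg_at(p1,portA)", "pkg_at(p3,portA)", "truck_at(t3,depot)"]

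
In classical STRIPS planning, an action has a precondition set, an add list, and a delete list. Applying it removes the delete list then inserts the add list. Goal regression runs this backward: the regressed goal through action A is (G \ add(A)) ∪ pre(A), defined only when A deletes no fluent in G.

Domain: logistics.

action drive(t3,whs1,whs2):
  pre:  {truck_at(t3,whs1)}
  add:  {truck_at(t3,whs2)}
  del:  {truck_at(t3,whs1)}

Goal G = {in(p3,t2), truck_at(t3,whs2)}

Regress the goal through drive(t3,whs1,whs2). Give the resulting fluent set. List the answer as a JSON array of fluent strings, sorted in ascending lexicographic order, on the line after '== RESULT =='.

Compute (G \ add) ∪ pre:
  G ∩ del = {}  (empty — regression defined)
  G \ add = {in(p3,t2), truck_at(t3,whs2)} \ {truck_at(t3,whs2)} = {in(p3,t2)}
  ∪ pre   = {in(p3,t2)} ∪ {truck_at(t3,whs1)}
          = {in(p3,t2), truck_at(t3,whs1)}

== RESULT ==
["in(p3,t2)", "truck_at(t3,whs1)"]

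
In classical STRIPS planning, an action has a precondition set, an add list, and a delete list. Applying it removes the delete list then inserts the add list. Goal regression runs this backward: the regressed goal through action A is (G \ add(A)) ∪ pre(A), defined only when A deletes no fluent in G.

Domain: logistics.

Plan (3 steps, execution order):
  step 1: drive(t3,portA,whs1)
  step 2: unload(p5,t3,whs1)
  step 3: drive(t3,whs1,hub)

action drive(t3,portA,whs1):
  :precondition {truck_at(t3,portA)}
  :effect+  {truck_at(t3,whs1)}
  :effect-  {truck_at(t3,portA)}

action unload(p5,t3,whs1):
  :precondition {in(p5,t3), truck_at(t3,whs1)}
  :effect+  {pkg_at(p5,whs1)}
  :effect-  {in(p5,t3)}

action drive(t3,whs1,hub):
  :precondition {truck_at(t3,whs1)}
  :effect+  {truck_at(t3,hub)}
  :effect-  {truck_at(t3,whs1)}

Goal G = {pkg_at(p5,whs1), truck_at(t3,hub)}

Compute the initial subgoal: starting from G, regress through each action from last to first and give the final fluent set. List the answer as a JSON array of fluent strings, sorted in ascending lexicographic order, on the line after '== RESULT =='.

Regress step by step:
  through step 3 (drive(t3,whs1,hub)): drop {truck_at(t3,hub)}, keep {pkg_at(p5,whs1)}, require {truck_at(t3,whs1)}
    → {pkg_at(p5,whs1), truck_at(t3,whs1)}
  through step 2 (unload(p5,t3,whs1)): drop {pkg_at(p5,whs1)}, keep {truck_at(t3,whs1)}, require {in(p5,t3), truck_at(t3,whs1)}
    → {in(p5,t3), truck_at(t3,whs1)}
  through step 1 (drive(t3,portA,whs1)): drop {truck_at(t3,whs1)}, keep {in(p5,t3)}, require {truck_at(t3,portA)}
    → {in(p5,t3), truck_at(t3,portA)}

== RESULT ==
["in(p5,t3)", "truck_at(t3,portA)"]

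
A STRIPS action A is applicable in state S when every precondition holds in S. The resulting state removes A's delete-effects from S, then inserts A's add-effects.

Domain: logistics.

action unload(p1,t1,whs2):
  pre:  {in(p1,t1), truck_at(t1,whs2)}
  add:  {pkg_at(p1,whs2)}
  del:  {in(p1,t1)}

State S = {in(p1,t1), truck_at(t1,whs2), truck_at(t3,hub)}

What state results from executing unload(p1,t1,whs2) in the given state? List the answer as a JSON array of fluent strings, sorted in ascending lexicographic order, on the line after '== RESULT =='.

Compute (S \ del) ∪ add:
  pre ⊆ S: {in(p1,t1), truck_at(t1,whs2)} ⊆ S  — applicable
  S \ del = {truck_at(t1,whs2), truck_at(t3,hub)}
  ∪ add   = {pkg_at(p1,whs2), truck_at(t1,whs2), truck_at(t3,hub)}

== RESULT ==
["pkg_at(p1,whs2)", "truck_at(t1,whs2)", "truck_at(t3,hub)"]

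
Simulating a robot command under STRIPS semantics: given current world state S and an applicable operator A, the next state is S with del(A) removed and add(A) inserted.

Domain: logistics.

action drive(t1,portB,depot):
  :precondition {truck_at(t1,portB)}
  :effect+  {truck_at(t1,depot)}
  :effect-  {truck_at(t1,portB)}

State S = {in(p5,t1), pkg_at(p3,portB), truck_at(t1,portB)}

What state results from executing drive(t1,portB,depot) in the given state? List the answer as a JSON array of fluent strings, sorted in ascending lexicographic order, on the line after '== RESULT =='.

Progress:
  pre ⊆ S: {truck_at(t1,portB)} ⊆ S  — applicable
  S \ del = {in(p5,t1), pkg_at(p3,portB)}
  ∪ add   = {in(p5,t1), pkg_at(p3,portB), truck_at(t1,depot)}

== RESULT ==
["in(p5,t1)", "pkg_at(p3,portB)", "truck_at(t1,depot)"]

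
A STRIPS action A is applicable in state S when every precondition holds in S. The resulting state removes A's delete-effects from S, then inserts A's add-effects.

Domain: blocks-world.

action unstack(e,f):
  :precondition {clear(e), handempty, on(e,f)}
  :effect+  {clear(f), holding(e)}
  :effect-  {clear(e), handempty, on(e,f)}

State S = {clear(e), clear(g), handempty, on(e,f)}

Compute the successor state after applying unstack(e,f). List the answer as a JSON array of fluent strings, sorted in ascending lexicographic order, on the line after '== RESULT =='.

Compute (S \ del) ∪ add:
  pre ⊆ S: {clear(e), handempty, on(e,f)} ⊆ S  — applicable
  S \ del = {clear(g)}
  ∪ add   = {clear(f), clear(g), holding(e)}

== RESULT ==
["clear(f)", "clear(g)", "holding(e)"]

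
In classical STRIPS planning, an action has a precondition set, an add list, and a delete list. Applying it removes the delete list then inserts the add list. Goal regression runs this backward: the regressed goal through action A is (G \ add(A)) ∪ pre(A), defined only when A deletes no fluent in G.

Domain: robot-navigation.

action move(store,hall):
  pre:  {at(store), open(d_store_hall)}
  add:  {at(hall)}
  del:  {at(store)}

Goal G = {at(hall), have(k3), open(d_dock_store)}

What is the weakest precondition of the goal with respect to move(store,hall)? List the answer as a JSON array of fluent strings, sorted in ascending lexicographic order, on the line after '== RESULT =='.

Compute (G \ add) ∪ pre:
  G ∩ del = {}  (empty — regression defined)
  G \ add = {at(hall), have(k3), open(d_dock_store)} \ {at(hall)} = {have(k3), open(d_dock_store)}
  ∪ pre   = {have(k3), open(d_dock_store)} ∪ {at(store), open(d_store_hall)}
          = {at(store), have(k3), open(d_dock_store), open(d_store_hall)}

== RESULT ==
["at(store)", "have(k3)", "open(d_dock_store)", "open(d_store_hall)"]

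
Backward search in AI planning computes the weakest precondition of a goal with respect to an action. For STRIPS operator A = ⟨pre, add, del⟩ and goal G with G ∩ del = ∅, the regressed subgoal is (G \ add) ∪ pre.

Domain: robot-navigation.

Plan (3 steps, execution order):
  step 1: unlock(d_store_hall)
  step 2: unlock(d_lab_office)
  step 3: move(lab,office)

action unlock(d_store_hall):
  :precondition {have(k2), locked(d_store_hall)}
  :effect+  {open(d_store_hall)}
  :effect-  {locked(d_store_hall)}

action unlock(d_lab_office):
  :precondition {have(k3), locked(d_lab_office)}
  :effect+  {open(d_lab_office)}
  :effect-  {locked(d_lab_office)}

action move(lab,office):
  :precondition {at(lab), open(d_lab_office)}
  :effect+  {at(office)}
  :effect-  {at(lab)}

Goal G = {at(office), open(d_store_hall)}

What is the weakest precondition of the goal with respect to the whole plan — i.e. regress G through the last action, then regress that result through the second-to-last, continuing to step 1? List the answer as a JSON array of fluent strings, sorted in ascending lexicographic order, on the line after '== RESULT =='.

Work backward from the goal:
  through step 3 (move(lab,office)): drop {at(office)}, keep {open(d_store_hall)}, require {at(lab), open(d_lab_office)}
    → {at(lab), open(d_lab_office), open(d_store_hall)}
  through step 2 (unlock(d_lab_office)): drop {open(d_lab_office)}, keep {at(lab), open(d_store_hall)}, require {have(k3), locked(d_lab_office)}
    → {at(lab), have(k3), locked(d_lab_office), open(d_store_hall)}
  through step 1 (unlock(d_store_hall)): drop {open(d_store_hall)}, keep {at(lab), have(k3), locked(d_lab_office)}, require {have(k2), locked(d_store_hall)}
    → {at(lab), have(k2), have(k3), locked(d_lab_office), locked(d_store_hall)}

== RESULT ==
["at(lab)", "have(k2)", "have(k3)", "locked(d_lab_office)", "locked(d_store_hall)"]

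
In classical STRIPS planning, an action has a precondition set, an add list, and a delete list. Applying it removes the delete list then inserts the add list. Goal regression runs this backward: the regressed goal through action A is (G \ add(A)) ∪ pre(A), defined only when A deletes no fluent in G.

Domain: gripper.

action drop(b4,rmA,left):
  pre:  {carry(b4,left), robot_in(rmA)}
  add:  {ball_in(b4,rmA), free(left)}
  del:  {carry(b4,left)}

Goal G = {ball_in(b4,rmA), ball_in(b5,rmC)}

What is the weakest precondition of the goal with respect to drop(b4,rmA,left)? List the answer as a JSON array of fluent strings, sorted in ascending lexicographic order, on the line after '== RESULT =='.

Regress:
  G ∩ del = {}  (empty — regression defined)
  G \ add = {ball_in(b4,rmA), ball_in(b5,rmC)} \ {ball_in(b4,rmA), free(left)} = {ball_in(b5,rmC)}
  ∪ pre   = {ball_in(b5,rmC)} ∪ {carry(b4,left), robot_in(rmA)}
          = {ball_in(b5,rmC), carry(b4,left), robot_in(rmA)}

== RESULT ==
["ball_in(b5,rmC)", "carry(b4,left)", "robot_in(rmA)"]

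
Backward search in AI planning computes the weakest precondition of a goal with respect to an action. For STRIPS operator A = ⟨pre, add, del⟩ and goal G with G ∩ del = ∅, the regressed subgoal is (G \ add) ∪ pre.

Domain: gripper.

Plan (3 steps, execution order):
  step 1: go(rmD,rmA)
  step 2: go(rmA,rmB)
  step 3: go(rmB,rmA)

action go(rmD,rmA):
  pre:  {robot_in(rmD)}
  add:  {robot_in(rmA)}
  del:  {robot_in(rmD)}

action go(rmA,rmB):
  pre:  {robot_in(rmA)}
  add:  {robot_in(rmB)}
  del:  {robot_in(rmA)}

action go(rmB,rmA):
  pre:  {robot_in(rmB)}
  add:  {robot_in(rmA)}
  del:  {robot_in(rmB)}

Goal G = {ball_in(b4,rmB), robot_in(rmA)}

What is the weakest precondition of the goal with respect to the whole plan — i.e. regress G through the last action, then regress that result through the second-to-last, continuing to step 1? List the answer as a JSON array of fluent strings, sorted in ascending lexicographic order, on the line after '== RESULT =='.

Regress step by step:
  through step 3 (go(rmB,rmA)): drop {robot_in(rmA)}, keep {ball_in(b4,rmB)}, require {robot_in(rmB)}
    → {ball_in(b4,rmB), robot_in(rmB)}
  through step 2 (go(rmA,rmB)): drop {robot_in(rmB)}, keep {ball_in(b4,rmB)}, require {robot_in(rmA)}
    → {ball_in(b4,rmB), robot_in(rmA)}
  through step 1 (go(rmD,rmA)): drop {robot_in(rmA)}, keep {ball_in(b4,rmB)}, require {robot_in(rmD)}
    → {ball_in(b4,rmB), robot_in(rmD)}

== RESULT ==
["ball_in(b4,rmB)", "robot_in(rmD)"]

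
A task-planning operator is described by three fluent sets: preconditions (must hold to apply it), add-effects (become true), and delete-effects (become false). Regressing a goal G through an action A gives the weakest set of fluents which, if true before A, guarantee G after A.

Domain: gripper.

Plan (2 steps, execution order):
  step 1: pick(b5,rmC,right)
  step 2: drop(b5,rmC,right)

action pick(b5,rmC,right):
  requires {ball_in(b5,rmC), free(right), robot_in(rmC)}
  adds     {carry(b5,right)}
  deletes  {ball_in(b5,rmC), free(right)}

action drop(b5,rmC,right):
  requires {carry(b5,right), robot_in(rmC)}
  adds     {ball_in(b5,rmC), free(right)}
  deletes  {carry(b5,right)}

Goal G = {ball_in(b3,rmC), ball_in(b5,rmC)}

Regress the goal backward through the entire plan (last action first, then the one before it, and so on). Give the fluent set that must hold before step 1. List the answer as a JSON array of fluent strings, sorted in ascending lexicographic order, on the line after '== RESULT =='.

Work backward from the goal:
  through step 2 (drop(b5,rmC,right)): drop {ball_in(b5,rmC)}, keep {ball_in(b3,rmC)}, require {carry(b5,right), robot_in(rmC)}
    → {ball_in(b3,rmC), carry(b5,right), robot_in(rmC)}
  through step 1 (pick(b5,rmC,right)): drop {carry(b5,right)}, keep {ball_in(b3,rmC), robot_in(rmC)}, require {ball_in(b5,rmC), free(right), robot_in(rmC)}
    → {ball_in(b3,rmC), ball_in(b5,rmC), free(right), robot_in(rmC)}

== RESULT ==
["ball_in(b3,rmC)", "ball_in(b5,rmC)", "free(right)", "robot_in(rmC)"]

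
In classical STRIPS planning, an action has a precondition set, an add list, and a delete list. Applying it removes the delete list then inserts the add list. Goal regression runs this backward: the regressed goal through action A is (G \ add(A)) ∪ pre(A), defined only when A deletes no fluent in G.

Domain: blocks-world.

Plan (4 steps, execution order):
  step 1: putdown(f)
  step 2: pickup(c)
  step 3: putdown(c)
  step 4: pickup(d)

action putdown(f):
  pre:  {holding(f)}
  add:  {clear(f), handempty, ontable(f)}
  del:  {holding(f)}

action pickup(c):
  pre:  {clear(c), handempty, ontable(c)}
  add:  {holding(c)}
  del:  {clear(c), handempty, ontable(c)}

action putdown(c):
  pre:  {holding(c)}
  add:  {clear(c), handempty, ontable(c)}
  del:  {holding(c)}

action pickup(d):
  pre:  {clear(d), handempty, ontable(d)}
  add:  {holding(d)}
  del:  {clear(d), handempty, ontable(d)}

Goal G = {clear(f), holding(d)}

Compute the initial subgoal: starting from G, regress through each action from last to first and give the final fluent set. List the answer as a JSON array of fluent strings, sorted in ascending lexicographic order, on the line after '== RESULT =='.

Work backward from the goal:
  through step 4 (pickup(d)): drop {holding(d)}, keep {clear(f)}, require {clear(d), handempty, ontable(d)}
    → {clear(d), clear(f), handempty, ontable(d)}
  through step 3 (putdown(c)): drop {handempty}, keep {clear(d), clear(f), ontable(d)}, require {holding(c)}
    → {clear(d), clear(f), holding(c), ontable(d)}
  through step 2 (pickup(c)): drop {holding(c)}, keep {clear(d), clear(f), ontable(d)}, require {clear(c), handempty, ontable(c)}
    → {clear(c), clear(d), clear(f), handempty, ontable(c), ontable(d)}
  through step 1 (putdown(f)): drop {clear(f), handempty}, keep {clear(c), clear(d), ontable(c), ontable(d)}, require {holding(f)}
    → {clear(c), clear(d), holding(f), ontable(c), ontable(d)}

== RESULT ==
["clear(c)", "clear(d)", "holding(f)", "ontable(c)", "ontable(d)"]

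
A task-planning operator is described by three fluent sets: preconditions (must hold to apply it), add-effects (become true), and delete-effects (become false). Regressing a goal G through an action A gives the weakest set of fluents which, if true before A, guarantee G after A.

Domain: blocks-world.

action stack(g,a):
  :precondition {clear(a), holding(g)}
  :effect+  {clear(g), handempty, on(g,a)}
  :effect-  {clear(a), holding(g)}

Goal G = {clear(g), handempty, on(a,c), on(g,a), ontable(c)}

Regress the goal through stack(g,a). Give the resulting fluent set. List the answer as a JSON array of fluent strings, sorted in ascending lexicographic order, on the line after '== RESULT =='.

Regress:
  G ∩ del = {}  (empty — regression defined)
  G \ add = {clear(g), handempty, on(a,c), on(g,a), ontable(c)} \ {clear(g), handempty, on(g,a)} = {on(a,c), ontable(c)}
  ∪ pre   = {on(a,c), ontable(c)} ∪ {clear(a), holding(g)}
          = {clear(a), holding(g), on(a,c), ontable(c)}

== RESULT ==
["clear(a)", "holding(g)", "on(a,c)", "ontable(c)"]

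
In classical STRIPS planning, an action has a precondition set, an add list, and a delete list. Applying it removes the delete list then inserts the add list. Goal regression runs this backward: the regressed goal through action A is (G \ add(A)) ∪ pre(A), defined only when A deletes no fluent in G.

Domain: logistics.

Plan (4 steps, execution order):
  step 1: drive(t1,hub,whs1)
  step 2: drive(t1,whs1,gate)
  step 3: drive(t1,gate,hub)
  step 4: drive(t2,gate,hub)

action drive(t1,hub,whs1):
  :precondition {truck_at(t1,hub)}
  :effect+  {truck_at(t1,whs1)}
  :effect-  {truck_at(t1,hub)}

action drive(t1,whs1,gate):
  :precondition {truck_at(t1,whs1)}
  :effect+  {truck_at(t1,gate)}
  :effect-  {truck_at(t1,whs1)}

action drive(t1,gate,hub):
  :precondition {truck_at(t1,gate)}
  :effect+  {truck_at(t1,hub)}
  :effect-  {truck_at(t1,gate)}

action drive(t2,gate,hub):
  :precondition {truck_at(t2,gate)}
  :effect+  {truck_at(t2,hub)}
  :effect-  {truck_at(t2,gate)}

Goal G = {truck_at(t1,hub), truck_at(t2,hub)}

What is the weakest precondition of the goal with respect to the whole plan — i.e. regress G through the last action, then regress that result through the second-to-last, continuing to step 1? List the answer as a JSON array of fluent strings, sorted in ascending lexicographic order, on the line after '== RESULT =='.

Work backward from the goal:
  through step 4 (drive(t2,gate,hub)): drop {truck_at(t2,hub)}, keep {truck_at(t1,hub)}, require {truck_at(t2,gate)}
    → {truck_at(t1,hub), truck_at(t2,gate)}
  through step 3 (drive(t1,gate,hub)): drop {truck_at(t1,hub)}, keep {truck_at(t2,gate)}, require {truck_at(t1,gate)}
    → {truck_at(t1,gate), truck_at(t2,gate)}
  through step 2 (drive(t1,whs1,gate)): drop {truck_at(t1,gate)}, keep {truck_at(t2,gate)}, require {truck_at(t1,whs1)}
    → {truck_at(t1,whs1), truck_at(t2,gate)}
  through step 1 (drive(t1,hub,whs1)): drop {truck_at(t1,whs1)}, keep {truck_at(t2,gate)}, require {truck_at(t1,hub)}
    → {truck_at(t1,hub), truck_at(t2,gate)}

== RESULT ==
["truck_at(t1,hub)", "truck_at(t2,gate)"]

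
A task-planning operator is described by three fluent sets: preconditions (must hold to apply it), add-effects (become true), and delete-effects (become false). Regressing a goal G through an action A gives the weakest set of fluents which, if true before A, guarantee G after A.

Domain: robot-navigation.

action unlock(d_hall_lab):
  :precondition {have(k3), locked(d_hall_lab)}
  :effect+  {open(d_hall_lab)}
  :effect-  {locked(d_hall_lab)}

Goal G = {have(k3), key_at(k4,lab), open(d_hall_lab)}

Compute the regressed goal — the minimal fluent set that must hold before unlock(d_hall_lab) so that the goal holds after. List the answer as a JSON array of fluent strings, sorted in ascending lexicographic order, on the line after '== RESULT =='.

Compute (G \ add) ∪ pre:
  G ∩ del = {}  (empty — regression defined)
  G \ add = {have(k3), key_at(k4,lab), open(d_hall_lab)} \ {open(d_hall_lab)} = {have(k3), key_at(k4,lab)}
  ∪ pre   = {have(k3), key_at(k4,lab)} ∪ {have(k3), locked(d_hall_lab)}
          = {have(k3), key_at(k4,lab), locked(d_hall_lab)}

== RESULT ==
["have(k3)", "key_at(k4,lab)", "locked(d_hall_lab)"]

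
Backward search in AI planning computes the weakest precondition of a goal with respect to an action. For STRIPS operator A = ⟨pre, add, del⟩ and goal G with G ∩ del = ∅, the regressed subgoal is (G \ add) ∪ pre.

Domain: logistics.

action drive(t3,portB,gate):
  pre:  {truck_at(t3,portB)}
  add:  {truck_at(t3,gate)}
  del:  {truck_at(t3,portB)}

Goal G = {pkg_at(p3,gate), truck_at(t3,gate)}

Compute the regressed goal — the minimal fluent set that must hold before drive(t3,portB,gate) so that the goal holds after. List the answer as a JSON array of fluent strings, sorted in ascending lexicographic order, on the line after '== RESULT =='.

Regress:
  G ∩ del = {}  (empty — regression defined)
  G \ add = {pkg_at(p3,gate), truck_at(t3,gate)} \ {truck_at(t3,gate)} = {pkg_at(p3,gate)}
  ∪ pre   = {pkg_at(p3,gate)} ∪ {truck_at(t3,portB)}
          = {pkg_at(p3,gate), truck_at(t3,portB)}

== RESULT ==
["pkg_at(p3,gate)", "truck_at(t3,portB)"]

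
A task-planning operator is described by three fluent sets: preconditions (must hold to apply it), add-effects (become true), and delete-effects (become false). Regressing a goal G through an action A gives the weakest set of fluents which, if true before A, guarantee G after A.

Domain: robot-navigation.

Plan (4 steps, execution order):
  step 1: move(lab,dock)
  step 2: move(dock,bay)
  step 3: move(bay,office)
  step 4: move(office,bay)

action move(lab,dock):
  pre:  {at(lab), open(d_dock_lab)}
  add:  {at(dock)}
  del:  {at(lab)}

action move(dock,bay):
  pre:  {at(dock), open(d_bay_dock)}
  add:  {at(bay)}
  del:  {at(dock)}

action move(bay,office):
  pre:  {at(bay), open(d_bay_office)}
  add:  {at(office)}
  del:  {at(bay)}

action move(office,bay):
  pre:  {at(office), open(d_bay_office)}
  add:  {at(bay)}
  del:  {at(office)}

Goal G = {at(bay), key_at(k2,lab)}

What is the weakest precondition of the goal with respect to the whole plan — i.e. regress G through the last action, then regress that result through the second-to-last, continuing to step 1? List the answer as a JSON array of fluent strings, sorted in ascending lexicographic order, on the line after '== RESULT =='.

Work backward from the goal:
  through step 4 (move(office,bay)): drop {at(bay)}, keep {key_at(k2,lab)}, require {at(office), open(d_bay_office)}
    → {at(office), key_at(k2,lab), open(d_bay_office)}
  through step 3 (move(bay,office)): drop {at(office)}, keep {key_at(k2,lab), open(d_bay_office)}, require {at(bay), open(d_bay_office)}
    → {at(bay), key_at(k2,lab), open(d_bay_office)}
  through step 2 (move(dock,bay)): drop {at(bay)}, keep {key_at(k2,lab), open(d_bay_office)}, require {at(dock), open(d_bay_dock)}
    → {at(dock), key_at(k2,lab), open(d_bay_dock), open(d_bay_office)}
  through step 1 (move(lab,dock)): drop {at(dock)}, keep {key_at(k2,lab), open(d_bay_dock), open(d_bay_office)}, require {at(lab), open(d_dock_lab)}
    → {at(lab), key_at(k2,lab), open(d_bay_dock), open(d_bay_office), open(d_dock_lab)}

== RESULT ==
["at(lab)", "key_at(k2,lab)", "open(d_bay_dock)", "open(d_bay_office)", "open(d_dock_lab)"]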